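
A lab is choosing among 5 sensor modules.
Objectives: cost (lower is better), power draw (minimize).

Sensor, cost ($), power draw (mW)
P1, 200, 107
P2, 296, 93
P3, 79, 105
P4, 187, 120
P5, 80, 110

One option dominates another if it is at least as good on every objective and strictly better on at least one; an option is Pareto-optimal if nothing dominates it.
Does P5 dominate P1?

No

P5 vs P1: P5 is worse on power draw (110 vs 107), so it does not dominate P1.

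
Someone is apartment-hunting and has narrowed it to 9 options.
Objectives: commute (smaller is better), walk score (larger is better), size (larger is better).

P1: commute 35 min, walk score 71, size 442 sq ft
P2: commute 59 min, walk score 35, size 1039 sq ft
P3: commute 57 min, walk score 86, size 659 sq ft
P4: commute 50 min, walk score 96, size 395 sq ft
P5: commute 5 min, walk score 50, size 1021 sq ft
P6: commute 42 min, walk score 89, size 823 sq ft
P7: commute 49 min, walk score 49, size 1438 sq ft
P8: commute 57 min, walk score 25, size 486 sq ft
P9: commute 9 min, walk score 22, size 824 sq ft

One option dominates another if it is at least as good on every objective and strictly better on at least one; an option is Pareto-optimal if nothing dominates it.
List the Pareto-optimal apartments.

P1: not dominated.
P2: dominated by P7 (commute 49≤59, walk score 49≥35, size 1438≥1039).
P3: dominated by P6 (commute 42≤57, walk score 89≥86, size 823≥659).
P4: not dominated (best walk score).
P5: not dominated (best commute).
P6: not dominated.
P7: not dominated (best size).
P8: dominated by P3 (commute 57≤57, walk score 86≥25, size 659≥486).
P9: dominated by P5 (commute 5≤9, walk score 50≥22, size 1021≥824).

P1, P4, P5, P6, P7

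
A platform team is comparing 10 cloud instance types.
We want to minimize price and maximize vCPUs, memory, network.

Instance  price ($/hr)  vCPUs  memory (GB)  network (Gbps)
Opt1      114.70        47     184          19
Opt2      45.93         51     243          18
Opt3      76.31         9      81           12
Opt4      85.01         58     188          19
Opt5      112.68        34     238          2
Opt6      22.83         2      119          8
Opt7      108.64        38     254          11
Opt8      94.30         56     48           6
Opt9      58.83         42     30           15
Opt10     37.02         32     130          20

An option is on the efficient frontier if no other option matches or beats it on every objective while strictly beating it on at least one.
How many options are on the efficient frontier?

5

Opt1: dominated by Opt4 (price 85.01≤114.70, vCPUs 58≥47, memory 188≥184, network 19≥19).
Opt2: not dominated.
Opt3: dominated by Opt2 (price 45.93≤76.31, vCPUs 51≥9, memory 243≥81, network 18≥12).
Opt4: not dominated (best vCPUs).
Opt5: dominated by Opt2 (price 45.93≤112.68, vCPUs 51≥34, memory 243≥238, network 18≥2).
Opt6: not dominated (best price).
Opt7: not dominated (best memory).
Opt8: dominated by Opt4 (price 85.01≤94.30, vCPUs 58≥56, memory 188≥48, network 19≥6).
Opt9: dominated by Opt2 (price 45.93≤58.83, vCPUs 51≥42, memory 243≥30, network 18≥15).
Opt10: not dominated (best network).
Pareto-optimal: Opt2, Opt4, Opt6, Opt7, Opt10 → 5.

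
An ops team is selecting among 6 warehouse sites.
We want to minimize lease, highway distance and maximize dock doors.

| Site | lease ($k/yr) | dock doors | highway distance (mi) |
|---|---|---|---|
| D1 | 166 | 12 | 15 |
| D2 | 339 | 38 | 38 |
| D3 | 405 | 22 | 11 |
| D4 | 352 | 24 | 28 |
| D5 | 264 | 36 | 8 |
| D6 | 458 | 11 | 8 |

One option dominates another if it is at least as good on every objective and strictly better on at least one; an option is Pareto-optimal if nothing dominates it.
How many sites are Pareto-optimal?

3

D1: not dominated (best lease).
D2: not dominated (best dock doors).
D3: dominated by D5 (lease 264≤405, dock doors 36≥22, highway distance 8≤11).
D4: dominated by D5 (lease 264≤352, dock doors 36≥24, highway distance 8≤28).
D5: not dominated.
D6: dominated by D5 (lease 264≤458, dock doors 36≥11, highway distance 8≤8).
Pareto-optimal: D1, D2, D5 → 3.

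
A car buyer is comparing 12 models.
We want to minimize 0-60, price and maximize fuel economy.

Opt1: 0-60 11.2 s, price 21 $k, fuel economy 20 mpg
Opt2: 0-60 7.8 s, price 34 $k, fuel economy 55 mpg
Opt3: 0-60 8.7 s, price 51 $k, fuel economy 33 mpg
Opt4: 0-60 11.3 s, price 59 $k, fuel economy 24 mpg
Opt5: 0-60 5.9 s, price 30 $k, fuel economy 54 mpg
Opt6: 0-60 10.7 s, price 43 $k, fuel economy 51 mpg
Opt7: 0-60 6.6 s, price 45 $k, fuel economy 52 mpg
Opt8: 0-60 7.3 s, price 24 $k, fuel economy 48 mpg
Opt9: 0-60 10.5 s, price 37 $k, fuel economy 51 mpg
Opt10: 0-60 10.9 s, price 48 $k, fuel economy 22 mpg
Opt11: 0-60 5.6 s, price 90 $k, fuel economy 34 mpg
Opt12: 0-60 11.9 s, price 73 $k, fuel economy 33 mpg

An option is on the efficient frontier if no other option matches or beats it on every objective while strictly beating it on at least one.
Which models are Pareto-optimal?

Opt1: not dominated (best price).
Opt2: not dominated (best fuel economy).
Opt3: dominated by Opt2 (0-60 7.8≤8.7, price 34≤51, fuel economy 55≥33).
Opt4: dominated by Opt2 (0-60 7.8≤11.3, price 34≤59, fuel economy 55≥24).
Opt5: not dominated.
Opt6: dominated by Opt2 (0-60 7.8≤10.7, price 34≤43, fuel economy 55≥51).
Opt7: dominated by Opt5 (0-60 5.9≤6.6, price 30≤45, fuel economy 54≥52).
Opt8: not dominated.
Opt9: dominated by Opt2 (0-60 7.8≤10.5, price 34≤37, fuel economy 55≥51).
Opt10: dominated by Opt2 (0-60 7.8≤10.9, price 34≤48, fuel economy 55≥22).
Opt11: not dominated (best 0-60).
Opt12: dominated by Opt2 (0-60 7.8≤11.9, price 34≤73, fuel economy 55≥33).

Opt1, Opt2, Opt5, Opt8, Opt11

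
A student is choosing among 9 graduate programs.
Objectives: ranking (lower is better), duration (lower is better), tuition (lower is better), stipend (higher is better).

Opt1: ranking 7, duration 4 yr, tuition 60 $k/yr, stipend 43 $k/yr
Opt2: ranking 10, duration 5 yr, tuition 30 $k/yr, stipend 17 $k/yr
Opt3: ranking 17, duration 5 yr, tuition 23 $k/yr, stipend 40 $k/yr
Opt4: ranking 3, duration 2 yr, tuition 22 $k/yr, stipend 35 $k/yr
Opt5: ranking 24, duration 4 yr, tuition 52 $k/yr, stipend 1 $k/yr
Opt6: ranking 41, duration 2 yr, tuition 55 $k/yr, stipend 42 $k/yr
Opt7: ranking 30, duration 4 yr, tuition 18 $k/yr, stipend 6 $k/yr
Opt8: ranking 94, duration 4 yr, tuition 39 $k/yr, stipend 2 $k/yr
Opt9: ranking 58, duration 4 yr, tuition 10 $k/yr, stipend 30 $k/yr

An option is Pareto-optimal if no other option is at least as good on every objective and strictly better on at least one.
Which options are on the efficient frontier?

Opt1, Opt3, Opt4, Opt6, Opt7, Opt9

Opt1: not dominated (best stipend).
Opt2: dominated by Opt4 (ranking 3≤10, duration 2≤5, tuition 22≤30, stipend 35≥17).
Opt3: not dominated.
Opt4: not dominated (best ranking).
Opt5: dominated by Opt4 (ranking 3≤24, duration 2≤4, tuition 22≤52, stipend 35≥1).
Opt6: not dominated.
Opt7: not dominated.
Opt8: dominated by Opt4 (ranking 3≤94, duration 2≤4, tuition 22≤39, stipend 35≥2).
Opt9: not dominated (best tuition).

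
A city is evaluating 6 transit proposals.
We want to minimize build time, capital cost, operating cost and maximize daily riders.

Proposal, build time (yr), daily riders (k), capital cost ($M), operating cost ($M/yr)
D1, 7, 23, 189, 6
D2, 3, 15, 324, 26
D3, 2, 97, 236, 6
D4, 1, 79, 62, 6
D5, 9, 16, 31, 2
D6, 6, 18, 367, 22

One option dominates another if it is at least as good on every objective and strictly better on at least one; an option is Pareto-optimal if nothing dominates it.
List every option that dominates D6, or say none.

D3, D4

D3: build time 2≤6, daily riders 97≥18, capital cost 236≤367, operating cost 6≤22 — dominates D6.
D4: build time 1≤6, daily riders 79≥18, capital cost 62≤367, operating cost 6≤22 — dominates D6.
Others (D1, D2, D5) are each worse than D6 on at least one objective.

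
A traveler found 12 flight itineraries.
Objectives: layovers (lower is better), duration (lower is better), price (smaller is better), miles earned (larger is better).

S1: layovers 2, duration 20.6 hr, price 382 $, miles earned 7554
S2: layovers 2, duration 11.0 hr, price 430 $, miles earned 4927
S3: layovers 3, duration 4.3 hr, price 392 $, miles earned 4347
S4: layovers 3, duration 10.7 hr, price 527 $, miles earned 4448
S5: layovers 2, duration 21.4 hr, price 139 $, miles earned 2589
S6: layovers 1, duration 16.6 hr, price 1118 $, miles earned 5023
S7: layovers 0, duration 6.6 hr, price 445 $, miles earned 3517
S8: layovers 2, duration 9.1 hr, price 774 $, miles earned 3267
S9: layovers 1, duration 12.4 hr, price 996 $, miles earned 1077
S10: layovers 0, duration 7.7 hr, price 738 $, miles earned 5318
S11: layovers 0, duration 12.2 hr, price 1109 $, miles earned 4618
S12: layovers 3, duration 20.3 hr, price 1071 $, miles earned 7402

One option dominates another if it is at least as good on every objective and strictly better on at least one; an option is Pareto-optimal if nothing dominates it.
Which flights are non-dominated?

S1, S2, S3, S4, S5, S7, S10, S12

S1: not dominated (best miles earned).
S2: not dominated.
S3: not dominated (best duration).
S4: not dominated.
S5: not dominated (best price).
S6: dominated by S10 (layovers 0≤1, duration 7.7≤16.6, price 738≤1118, miles earned 5318≥5023).
S7: not dominated.
S8: dominated by S7 (layovers 0≤2, duration 6.6≤9.1, price 445≤774, miles earned 3517≥3267).
S9: dominated by S7 (layovers 0≤1, duration 6.6≤12.4, price 445≤996, miles earned 3517≥1077).
S10: not dominated.
S11: dominated by S10 (layovers 0≤0, duration 7.7≤12.2, price 738≤1109, miles earned 5318≥4618).
S12: not dominated.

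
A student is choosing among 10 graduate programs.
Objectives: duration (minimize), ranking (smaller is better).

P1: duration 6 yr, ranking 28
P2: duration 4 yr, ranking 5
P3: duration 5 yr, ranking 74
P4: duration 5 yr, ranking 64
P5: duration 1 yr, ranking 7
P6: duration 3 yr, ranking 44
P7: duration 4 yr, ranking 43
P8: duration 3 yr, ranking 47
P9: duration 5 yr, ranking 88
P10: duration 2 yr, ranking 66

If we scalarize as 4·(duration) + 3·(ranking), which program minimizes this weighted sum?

P5

P1: 4·6 + 3·28 = 108
P2: 4·4 + 3·5 = 31
P3: 4·5 + 3·74 = 242
P4: 4·5 + 3·64 = 212
P5: 4·1 + 3·7 = 25
P6: 4·3 + 3·44 = 144
P7: 4·4 + 3·43 = 145
P8: 4·3 + 3·47 = 153
P9: 4·5 + 3·88 = 284
P10: 4·2 + 3·66 = 206
Lowest: P5 at 25.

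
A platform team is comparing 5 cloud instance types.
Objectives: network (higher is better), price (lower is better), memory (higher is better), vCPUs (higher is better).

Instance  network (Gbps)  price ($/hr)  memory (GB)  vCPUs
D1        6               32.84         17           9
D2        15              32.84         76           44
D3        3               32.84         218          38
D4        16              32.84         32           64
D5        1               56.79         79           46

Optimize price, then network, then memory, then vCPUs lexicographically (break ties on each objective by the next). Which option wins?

First minimize price: best is 32.84, kept {D1, D2, D3, D4}.
Then maximize network: best is 16, kept {D4}.

D4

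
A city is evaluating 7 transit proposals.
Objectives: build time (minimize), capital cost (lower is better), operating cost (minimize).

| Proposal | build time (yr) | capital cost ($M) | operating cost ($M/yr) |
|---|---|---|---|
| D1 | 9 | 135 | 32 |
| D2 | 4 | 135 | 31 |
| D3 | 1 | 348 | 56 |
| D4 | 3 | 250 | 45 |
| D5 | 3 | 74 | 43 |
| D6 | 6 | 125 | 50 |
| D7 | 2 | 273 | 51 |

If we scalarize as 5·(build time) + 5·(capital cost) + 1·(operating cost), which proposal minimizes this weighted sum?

D1: 5·9 + 5·135 + 1·32 = 752
D2: 5·4 + 5·135 + 1·31 = 726
D3: 5·1 + 5·348 + 1·56 = 1801
D4: 5·3 + 5·250 + 1·45 = 1310
D5: 5·3 + 5·74 + 1·43 = 428
D6: 5·6 + 5·125 + 1·50 = 705
D7: 5·2 + 5·273 + 1·51 = 1426
Lowest: D5 at 428.

D5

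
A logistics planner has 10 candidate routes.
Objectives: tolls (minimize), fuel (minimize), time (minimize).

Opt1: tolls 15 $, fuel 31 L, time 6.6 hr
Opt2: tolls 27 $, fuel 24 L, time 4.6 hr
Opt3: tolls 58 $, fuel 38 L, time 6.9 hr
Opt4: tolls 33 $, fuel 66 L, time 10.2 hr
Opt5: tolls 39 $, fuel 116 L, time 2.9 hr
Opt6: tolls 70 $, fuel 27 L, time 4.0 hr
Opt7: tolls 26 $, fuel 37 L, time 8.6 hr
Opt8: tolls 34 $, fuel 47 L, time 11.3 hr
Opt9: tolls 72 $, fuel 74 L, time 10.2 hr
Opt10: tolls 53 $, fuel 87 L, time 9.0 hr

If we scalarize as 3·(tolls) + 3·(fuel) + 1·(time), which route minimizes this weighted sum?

Opt1: 3·15 + 3·31 + 1·6.6 = 144.6
Opt2: 3·27 + 3·24 + 1·4.6 = 157.6
Opt3: 3·58 + 3·38 + 1·6.9 = 294.9
Opt4: 3·33 + 3·66 + 1·10.2 = 307.2
Opt5: 3·39 + 3·116 + 1·2.9 = 467.9
Opt6: 3·70 + 3·27 + 1·4.0 = 295.0
Opt7: 3·26 + 3·37 + 1·8.6 = 197.6
Opt8: 3·34 + 3·47 + 1·11.3 = 254.3
Opt9: 3·72 + 3·74 + 1·10.2 = 448.2
Opt10: 3·53 + 3·87 + 1·9.0 = 429.0
Lowest: Opt1 at 144.6.

Opt1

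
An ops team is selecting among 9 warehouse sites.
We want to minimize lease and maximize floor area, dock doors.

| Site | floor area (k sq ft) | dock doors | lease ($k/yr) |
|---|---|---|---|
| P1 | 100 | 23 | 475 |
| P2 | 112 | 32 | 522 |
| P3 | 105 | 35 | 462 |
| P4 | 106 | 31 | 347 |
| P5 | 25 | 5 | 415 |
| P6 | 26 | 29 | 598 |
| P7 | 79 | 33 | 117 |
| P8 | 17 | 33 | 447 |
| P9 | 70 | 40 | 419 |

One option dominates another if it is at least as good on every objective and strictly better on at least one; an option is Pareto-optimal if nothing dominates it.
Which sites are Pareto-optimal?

P2, P3, P4, P7, P9

P1: dominated by P3 (floor area 105≥100, dock doors 35≥23, lease 462≤475).
P2: not dominated (best floor area).
P3: not dominated.
P4: not dominated.
P5: dominated by P4 (floor area 106≥25, dock doors 31≥5, lease 347≤415).
P6: dominated by P2 (floor area 112≥26, dock doors 32≥29, lease 522≤598).
P7: not dominated (best lease).
P8: dominated by P7 (floor area 79≥17, dock doors 33≥33, lease 117≤447).
P9: not dominated (best dock doors).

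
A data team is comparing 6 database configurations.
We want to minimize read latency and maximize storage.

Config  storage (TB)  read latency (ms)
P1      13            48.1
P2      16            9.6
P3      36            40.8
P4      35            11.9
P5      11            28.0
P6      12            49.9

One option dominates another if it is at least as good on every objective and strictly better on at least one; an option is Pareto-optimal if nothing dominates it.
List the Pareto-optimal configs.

P2, P3, P4

P1: dominated by P2 (storage 16≥13, read latency 9.6≤48.1).
P2: not dominated (best read latency).
P3: not dominated (best storage).
P4: not dominated.
P5: dominated by P2 (storage 16≥11, read latency 9.6≤28.0).
P6: dominated by P1 (storage 13≥12, read latency 48.1≤49.9).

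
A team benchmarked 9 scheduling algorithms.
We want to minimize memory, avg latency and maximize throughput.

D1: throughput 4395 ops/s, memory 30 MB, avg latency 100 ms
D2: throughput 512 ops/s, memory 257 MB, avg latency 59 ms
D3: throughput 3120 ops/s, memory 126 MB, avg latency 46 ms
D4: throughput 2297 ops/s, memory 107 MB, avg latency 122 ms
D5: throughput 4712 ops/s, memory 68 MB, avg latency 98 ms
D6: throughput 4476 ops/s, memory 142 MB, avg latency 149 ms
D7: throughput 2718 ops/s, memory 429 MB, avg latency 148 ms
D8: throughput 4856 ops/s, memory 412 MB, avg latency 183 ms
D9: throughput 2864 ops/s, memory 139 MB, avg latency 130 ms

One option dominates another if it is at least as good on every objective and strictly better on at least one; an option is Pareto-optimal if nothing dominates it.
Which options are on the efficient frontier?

D1: not dominated (best memory).
D2: dominated by D3 (throughput 3120≥512, memory 126≤257, avg latency 46≤59).
D3: not dominated (best avg latency).
D4: dominated by D1 (throughput 4395≥2297, memory 30≤107, avg latency 100≤122).
D5: not dominated.
D6: dominated by D5 (throughput 4712≥4476, memory 68≤142, avg latency 98≤149).
D7: dominated by D1 (throughput 4395≥2718, memory 30≤429, avg latency 100≤148).
D8: not dominated (best throughput).
D9: dominated by D1 (throughput 4395≥2864, memory 30≤139, avg latency 100≤130).

D1, D3, D5, D8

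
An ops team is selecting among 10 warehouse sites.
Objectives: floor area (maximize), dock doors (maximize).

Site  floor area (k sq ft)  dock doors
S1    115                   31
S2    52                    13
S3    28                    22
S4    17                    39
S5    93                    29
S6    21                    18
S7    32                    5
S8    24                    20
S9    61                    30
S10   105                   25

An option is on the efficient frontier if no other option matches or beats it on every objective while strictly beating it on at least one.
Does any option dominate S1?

S2: worse on floor area (52 vs 115).
S3: worse on floor area (28 vs 115).
S4: worse on floor area (17 vs 115).
S5: worse on floor area (93 vs 115).
S6: worse on floor area (21 vs 115).
S7: worse on floor area (32 vs 115).
S8: worse on floor area (24 vs 115).
S9: worse on floor area (61 vs 115).
S10: worse on floor area (105 vs 115).
No option is at least as good as S1 on every objective and strictly better on one.

No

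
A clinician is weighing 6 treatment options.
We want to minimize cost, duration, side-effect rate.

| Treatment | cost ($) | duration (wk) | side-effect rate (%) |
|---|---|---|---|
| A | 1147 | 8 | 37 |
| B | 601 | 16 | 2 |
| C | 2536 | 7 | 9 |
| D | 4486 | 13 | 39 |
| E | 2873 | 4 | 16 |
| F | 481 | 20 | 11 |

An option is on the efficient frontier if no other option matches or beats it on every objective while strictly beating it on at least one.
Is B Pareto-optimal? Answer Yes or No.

Yes

A: worse on cost (1147 vs 601).
C: worse on cost (2536 vs 601).
D: worse on cost (4486 vs 601).
E: worse on cost (2873 vs 601).
F: worse on duration (20 vs 16).
No option is at least as good as B on every objective and strictly better on one.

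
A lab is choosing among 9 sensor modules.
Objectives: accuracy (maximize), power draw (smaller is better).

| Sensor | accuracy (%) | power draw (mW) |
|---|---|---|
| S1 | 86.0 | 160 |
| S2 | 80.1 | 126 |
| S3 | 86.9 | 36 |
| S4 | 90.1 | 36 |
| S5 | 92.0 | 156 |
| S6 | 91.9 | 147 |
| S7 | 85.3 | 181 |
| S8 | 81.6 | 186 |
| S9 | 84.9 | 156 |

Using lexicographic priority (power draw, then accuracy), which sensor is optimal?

S4

First minimize power draw: best is 36, kept {S3, S4}.
Then maximize accuracy: best is 90.1, kept {S4}.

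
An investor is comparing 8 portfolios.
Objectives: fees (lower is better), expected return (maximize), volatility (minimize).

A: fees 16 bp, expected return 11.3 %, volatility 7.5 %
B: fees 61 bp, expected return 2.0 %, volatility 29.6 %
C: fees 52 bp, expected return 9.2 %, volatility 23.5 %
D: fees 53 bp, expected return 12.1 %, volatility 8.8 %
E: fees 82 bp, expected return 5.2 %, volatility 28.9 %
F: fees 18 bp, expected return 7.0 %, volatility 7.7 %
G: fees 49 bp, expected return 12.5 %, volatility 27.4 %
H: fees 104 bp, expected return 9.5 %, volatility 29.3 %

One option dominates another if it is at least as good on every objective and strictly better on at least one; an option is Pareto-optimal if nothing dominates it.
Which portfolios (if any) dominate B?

A, C, D, F, G

A: fees 16≤61, expected return 11.3≥2.0, volatility 7.5≤29.6 — dominates B.
C: fees 52≤61, expected return 9.2≥2.0, volatility 23.5≤29.6 — dominates B.
D: fees 53≤61, expected return 12.1≥2.0, volatility 8.8≤29.6 — dominates B.
F: fees 18≤61, expected return 7.0≥2.0, volatility 7.7≤29.6 — dominates B.
G: fees 49≤61, expected return 12.5≥2.0, volatility 27.4≤29.6 — dominates B.
Others (E, H) are each worse than B on at least one objective.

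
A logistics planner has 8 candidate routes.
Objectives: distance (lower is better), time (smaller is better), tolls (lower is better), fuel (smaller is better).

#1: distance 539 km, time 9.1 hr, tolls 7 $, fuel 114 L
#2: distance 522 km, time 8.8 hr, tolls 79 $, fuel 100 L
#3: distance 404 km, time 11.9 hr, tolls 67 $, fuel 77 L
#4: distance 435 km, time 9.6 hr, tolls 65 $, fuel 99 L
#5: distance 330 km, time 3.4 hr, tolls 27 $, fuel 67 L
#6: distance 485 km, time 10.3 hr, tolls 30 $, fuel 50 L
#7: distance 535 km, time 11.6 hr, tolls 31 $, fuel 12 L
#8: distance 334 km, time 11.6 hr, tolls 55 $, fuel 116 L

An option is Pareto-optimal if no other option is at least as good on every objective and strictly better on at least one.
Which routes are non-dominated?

#1, #5, #6, #7

#1: not dominated (best tolls).
#2: dominated by #5 (distance 330≤522, time 3.4≤8.8, tolls 27≤79, fuel 67≤100).
#3: dominated by #5 (distance 330≤404, time 3.4≤11.9, tolls 27≤67, fuel 67≤77).
#4: dominated by #5 (distance 330≤435, time 3.4≤9.6, tolls 27≤65, fuel 67≤99).
#5: not dominated (best distance).
#6: not dominated.
#7: not dominated (best fuel).
#8: dominated by #5 (distance 330≤334, time 3.4≤11.6, tolls 27≤55, fuel 67≤116).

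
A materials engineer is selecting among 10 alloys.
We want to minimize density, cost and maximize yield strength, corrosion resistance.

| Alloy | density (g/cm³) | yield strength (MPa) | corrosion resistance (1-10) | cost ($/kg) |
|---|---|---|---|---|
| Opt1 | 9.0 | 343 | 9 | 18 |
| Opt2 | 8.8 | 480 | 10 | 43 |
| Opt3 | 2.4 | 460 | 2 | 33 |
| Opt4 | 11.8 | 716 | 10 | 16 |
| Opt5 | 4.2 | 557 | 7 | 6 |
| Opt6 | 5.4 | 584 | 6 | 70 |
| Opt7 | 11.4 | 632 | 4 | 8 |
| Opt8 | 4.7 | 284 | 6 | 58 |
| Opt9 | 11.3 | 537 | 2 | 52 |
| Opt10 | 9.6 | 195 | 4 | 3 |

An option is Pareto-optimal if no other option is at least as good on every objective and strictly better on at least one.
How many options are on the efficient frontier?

Opt1: not dominated.
Opt2: not dominated.
Opt3: not dominated (best density).
Opt4: not dominated (best yield strength).
Opt5: not dominated.
Opt6: not dominated.
Opt7: not dominated.
Opt8: dominated by Opt5 (density 4.2≤4.7, yield strength 557≥284, corrosion resistance 7≥6, cost 6≤58).
Opt9: dominated by Opt5 (density 4.2≤11.3, yield strength 557≥537, corrosion resistance 7≥2, cost 6≤52).
Opt10: not dominated (best cost).
Pareto-optimal: Opt1, Opt2, Opt3, Opt4, Opt5, Opt6, Opt7, Opt10 → 8.

8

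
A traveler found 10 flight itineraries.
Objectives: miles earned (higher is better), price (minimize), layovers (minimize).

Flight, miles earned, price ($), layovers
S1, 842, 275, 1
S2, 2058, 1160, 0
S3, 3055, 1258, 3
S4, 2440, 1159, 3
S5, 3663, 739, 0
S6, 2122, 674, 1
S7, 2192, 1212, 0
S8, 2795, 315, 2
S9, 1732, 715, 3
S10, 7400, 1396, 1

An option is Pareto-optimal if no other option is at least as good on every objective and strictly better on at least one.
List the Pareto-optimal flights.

S1, S5, S6, S8, S10

S1: not dominated (best price).
S2: dominated by S5 (miles earned 3663≥2058, price 739≤1160, layovers 0≤0).
S3: dominated by S5 (miles earned 3663≥3055, price 739≤1258, layovers 0≤3).
S4: dominated by S5 (miles earned 3663≥2440, price 739≤1159, layovers 0≤3).
S5: not dominated.
S6: not dominated.
S7: dominated by S5 (miles earned 3663≥2192, price 739≤1212, layovers 0≤0).
S8: not dominated.
S9: dominated by S6 (miles earned 2122≥1732, price 674≤715, layovers 1≤3).
S10: not dominated (best miles earned).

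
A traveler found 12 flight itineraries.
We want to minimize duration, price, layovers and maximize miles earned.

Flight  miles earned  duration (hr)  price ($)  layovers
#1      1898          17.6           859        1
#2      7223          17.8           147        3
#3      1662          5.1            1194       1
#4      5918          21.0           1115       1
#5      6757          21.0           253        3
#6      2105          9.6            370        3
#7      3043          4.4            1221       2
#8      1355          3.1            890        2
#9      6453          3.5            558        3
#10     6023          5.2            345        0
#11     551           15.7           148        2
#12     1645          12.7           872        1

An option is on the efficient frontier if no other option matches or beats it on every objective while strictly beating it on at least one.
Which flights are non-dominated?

#2, #3, #7, #8, #9, #10, #11

#1: dominated by #10 (miles earned 6023≥1898, duration 5.2≤17.6, price 345≤859, layovers 0≤1).
#2: not dominated (best miles earned).
#3: not dominated.
#4: dominated by #10 (miles earned 6023≥5918, duration 5.2≤21.0, price 345≤1115, layovers 0≤1).
#5: dominated by #2 (miles earned 7223≥6757, duration 17.8≤21.0, price 147≤253, layovers 3≤3).
#6: dominated by #10 (miles earned 6023≥2105, duration 5.2≤9.6, price 345≤370, layovers 0≤3).
#7: not dominated.
#8: not dominated (best duration).
#9: not dominated.
#10: not dominated (best layovers).
#11: not dominated.
#12: dominated by #10 (miles earned 6023≥1645, duration 5.2≤12.7, price 345≤872, layovers 0≤1).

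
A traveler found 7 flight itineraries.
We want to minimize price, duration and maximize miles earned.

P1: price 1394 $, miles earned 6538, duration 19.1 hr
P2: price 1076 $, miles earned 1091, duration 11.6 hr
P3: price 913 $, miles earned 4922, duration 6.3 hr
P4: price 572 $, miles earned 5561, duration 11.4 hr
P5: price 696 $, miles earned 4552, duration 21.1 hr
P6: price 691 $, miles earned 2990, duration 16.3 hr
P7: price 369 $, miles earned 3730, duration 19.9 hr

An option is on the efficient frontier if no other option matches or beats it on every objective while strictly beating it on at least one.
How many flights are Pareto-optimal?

P1: not dominated (best miles earned).
P2: dominated by P3 (price 913≤1076, miles earned 4922≥1091, duration 6.3≤11.6).
P3: not dominated (best duration).
P4: not dominated.
P5: dominated by P4 (price 572≤696, miles earned 5561≥4552, duration 11.4≤21.1).
P6: dominated by P4 (price 572≤691, miles earned 5561≥2990, duration 11.4≤16.3).
P7: not dominated (best price).
Pareto-optimal: P1, P3, P4, P7 → 4.

4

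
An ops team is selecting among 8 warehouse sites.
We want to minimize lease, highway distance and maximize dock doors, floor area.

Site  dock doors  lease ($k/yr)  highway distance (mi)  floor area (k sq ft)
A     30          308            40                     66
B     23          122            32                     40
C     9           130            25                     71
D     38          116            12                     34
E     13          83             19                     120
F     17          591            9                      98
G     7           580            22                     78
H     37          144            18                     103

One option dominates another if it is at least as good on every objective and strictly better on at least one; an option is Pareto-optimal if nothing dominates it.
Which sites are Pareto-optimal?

B, D, E, F, H

A: dominated by H (dock doors 37≥30, lease 144≤308, highway distance 18≤40, floor area 103≥66).
B: not dominated.
C: dominated by E (dock doors 13≥9, lease 83≤130, highway distance 19≤25, floor area 120≥71).
D: not dominated (best dock doors).
E: not dominated (best lease).
F: not dominated (best highway distance).
G: dominated by E (dock doors 13≥7, lease 83≤580, highway distance 19≤22, floor area 120≥78).
H: not dominated.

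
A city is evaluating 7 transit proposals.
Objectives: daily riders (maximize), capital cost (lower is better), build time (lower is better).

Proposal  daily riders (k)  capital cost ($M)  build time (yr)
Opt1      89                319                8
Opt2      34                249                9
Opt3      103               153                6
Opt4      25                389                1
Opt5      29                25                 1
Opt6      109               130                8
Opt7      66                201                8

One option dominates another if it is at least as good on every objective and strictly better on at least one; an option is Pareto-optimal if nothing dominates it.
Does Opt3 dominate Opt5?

No

Opt3 vs Opt5: Opt3 is worse on capital cost (153 vs 25), so it does not dominate Opt5.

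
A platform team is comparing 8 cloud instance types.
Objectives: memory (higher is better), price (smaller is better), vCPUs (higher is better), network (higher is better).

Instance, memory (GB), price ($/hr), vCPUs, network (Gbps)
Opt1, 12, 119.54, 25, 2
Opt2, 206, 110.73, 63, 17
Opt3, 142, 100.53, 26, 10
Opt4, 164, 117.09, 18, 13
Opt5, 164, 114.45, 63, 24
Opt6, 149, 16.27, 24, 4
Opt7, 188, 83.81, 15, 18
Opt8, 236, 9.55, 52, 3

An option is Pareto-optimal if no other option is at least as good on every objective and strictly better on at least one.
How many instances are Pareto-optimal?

6

Opt1: dominated by Opt2 (memory 206≥12, price 110.73≤119.54, vCPUs 63≥25, network 17≥2).
Opt2: not dominated.
Opt3: not dominated.
Opt4: dominated by Opt2 (memory 206≥164, price 110.73≤117.09, vCPUs 63≥18, network 17≥13).
Opt5: not dominated (best network).
Opt6: not dominated.
Opt7: not dominated.
Opt8: not dominated (best memory).
Pareto-optimal: Opt2, Opt3, Opt5, Opt6, Opt7, Opt8 → 6.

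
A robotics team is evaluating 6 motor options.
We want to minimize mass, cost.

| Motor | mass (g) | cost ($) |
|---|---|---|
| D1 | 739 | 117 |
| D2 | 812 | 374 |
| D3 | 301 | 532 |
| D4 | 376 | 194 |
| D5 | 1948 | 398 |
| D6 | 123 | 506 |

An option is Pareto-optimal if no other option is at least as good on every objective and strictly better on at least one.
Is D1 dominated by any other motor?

D2: worse on mass (812 vs 739).
D3: worse on cost (532 vs 117).
D4: worse on cost (194 vs 117).
D5: worse on mass (1948 vs 739).
D6: worse on cost (506 vs 117).
No option is at least as good as D1 on every objective and strictly better on one.

No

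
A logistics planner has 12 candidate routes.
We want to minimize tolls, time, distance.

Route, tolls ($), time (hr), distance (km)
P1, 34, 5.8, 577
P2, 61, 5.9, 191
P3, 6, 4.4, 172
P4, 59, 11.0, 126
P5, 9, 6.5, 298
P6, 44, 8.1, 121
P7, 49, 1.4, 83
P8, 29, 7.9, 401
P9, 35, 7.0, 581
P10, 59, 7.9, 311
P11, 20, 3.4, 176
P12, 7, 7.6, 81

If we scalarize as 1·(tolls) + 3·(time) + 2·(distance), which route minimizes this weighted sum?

P12

P1: 1·34 + 3·5.8 + 2·577 = 1205.4
P2: 1·61 + 3·5.9 + 2·191 = 460.7
P3: 1·6 + 3·4.4 + 2·172 = 363.2
P4: 1·59 + 3·11.0 + 2·126 = 344.0
P5: 1·9 + 3·6.5 + 2·298 = 624.5
P6: 1·44 + 3·8.1 + 2·121 = 310.3
P7: 1·49 + 3·1.4 + 2·83 = 219.2
P8: 1·29 + 3·7.9 + 2·401 = 854.7
P9: 1·35 + 3·7.0 + 2·581 = 1218.0
P10: 1·59 + 3·7.9 + 2·311 = 704.7
P11: 1·20 + 3·3.4 + 2·176 = 382.2
P12: 1·7 + 3·7.6 + 2·81 = 191.8
Lowest: P12 at 191.8.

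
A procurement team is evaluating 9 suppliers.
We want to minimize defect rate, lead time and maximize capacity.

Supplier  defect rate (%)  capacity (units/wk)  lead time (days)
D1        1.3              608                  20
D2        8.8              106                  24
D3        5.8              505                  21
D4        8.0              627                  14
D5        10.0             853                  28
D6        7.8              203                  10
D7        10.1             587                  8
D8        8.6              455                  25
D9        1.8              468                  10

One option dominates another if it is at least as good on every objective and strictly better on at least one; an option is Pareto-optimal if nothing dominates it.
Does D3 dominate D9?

D3 vs D9: D3 is worse on defect rate (5.8 vs 1.8), so it does not dominate D9.

No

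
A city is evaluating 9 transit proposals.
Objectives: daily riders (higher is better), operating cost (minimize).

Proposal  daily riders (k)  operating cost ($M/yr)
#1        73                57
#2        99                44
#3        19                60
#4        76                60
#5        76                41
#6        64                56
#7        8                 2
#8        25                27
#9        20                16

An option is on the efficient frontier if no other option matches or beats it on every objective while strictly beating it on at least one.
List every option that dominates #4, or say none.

#2, #5

#2: daily riders 99≥76, operating cost 44≤60 — dominates #4.
#5: daily riders 76≥76, operating cost 41≤60 — dominates #4.
Others (#1, #3, #6, #7, #8, #9) are each worse than #4 on at least one objective.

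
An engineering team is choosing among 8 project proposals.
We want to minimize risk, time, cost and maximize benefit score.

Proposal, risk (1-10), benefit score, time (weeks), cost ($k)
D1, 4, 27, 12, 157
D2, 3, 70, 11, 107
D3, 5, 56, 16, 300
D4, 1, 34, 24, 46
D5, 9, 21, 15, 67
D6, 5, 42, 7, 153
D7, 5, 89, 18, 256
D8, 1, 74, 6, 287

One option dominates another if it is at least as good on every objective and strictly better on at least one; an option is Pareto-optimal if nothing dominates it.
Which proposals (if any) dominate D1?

D2: risk 3≤4, benefit score 70≥27, time 11≤12, cost 107≤157 — dominates D1.
Others (D3, D4, D5, D6, D7, D8) are each worse than D1 on at least one objective.

D2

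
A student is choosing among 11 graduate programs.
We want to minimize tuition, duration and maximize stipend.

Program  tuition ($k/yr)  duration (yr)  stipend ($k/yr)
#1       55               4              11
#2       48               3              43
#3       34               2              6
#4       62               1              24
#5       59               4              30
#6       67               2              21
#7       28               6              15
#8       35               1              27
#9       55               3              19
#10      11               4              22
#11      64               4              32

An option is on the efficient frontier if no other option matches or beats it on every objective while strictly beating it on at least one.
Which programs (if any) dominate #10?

none

#1: worse on tuition (55 vs 11).
#2: worse on tuition (48 vs 11).
#3: worse on tuition (34 vs 11).
#4: worse on tuition (62 vs 11).
#5: worse on tuition (59 vs 11).
#6: worse on tuition (67 vs 11).
#7: worse on tuition (28 vs 11).
#8: worse on tuition (35 vs 11).
#9: worse on tuition (55 vs 11).
#11: worse on tuition (64 vs 11).
No option dominates #10.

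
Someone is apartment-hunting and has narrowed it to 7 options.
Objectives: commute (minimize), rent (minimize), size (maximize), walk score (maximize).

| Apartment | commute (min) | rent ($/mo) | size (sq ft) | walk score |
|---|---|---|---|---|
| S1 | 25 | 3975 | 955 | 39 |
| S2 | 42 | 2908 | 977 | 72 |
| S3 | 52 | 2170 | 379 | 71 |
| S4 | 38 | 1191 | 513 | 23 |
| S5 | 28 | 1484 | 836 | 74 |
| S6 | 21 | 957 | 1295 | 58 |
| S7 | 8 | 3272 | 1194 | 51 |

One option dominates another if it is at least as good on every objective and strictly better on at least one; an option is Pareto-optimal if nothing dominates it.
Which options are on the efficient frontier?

S2, S5, S6, S7

S1: dominated by S6 (commute 21≤25, rent 957≤3975, size 1295≥955, walk score 58≥39).
S2: not dominated.
S3: dominated by S5 (commute 28≤52, rent 1484≤2170, size 836≥379, walk score 74≥71).
S4: dominated by S6 (commute 21≤38, rent 957≤1191, size 1295≥513, walk score 58≥23).
S5: not dominated (best walk score).
S6: not dominated (best rent).
S7: not dominated (best commute).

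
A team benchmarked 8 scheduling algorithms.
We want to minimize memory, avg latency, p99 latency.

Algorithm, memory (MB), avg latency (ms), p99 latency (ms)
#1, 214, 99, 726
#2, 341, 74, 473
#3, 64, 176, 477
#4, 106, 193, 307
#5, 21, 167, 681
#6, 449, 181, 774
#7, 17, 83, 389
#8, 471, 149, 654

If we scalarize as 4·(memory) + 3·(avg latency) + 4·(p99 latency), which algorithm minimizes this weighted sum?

#1: 4·214 + 3·99 + 4·726 = 4057
#2: 4·341 + 3·74 + 4·473 = 3478
#3: 4·64 + 3·176 + 4·477 = 2692
#4: 4·106 + 3·193 + 4·307 = 2231
#5: 4·21 + 3·167 + 4·681 = 3309
#6: 4·449 + 3·181 + 4·774 = 5435
#7: 4·17 + 3·83 + 4·389 = 1873
#8: 4·471 + 3·149 + 4·654 = 4947
Lowest: #7 at 1873.

#7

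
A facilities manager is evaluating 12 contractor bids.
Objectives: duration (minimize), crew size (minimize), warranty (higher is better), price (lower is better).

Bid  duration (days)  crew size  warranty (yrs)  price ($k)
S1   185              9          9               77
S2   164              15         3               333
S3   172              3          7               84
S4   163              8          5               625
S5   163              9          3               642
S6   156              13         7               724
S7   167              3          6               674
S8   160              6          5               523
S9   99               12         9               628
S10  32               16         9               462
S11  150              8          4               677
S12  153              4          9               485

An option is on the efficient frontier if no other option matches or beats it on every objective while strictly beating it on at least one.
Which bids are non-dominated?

S1: not dominated (best price).
S2: not dominated.
S3: not dominated.
S4: dominated by S8 (duration 160≤163, crew size 6≤8, warranty 5≥5, price 523≤625).
S5: dominated by S4 (duration 163≤163, crew size 8≤9, warranty 5≥3, price 625≤642).
S6: dominated by S9 (duration 99≤156, crew size 12≤13, warranty 9≥7, price 628≤724).
S7: not dominated.
S8: dominated by S12 (duration 153≤160, crew size 4≤6, warranty 9≥5, price 485≤523).
S9: not dominated.
S10: not dominated (best duration).
S11: not dominated.
S12: not dominated.

S1, S2, S3, S7, S9, S10, S11, S12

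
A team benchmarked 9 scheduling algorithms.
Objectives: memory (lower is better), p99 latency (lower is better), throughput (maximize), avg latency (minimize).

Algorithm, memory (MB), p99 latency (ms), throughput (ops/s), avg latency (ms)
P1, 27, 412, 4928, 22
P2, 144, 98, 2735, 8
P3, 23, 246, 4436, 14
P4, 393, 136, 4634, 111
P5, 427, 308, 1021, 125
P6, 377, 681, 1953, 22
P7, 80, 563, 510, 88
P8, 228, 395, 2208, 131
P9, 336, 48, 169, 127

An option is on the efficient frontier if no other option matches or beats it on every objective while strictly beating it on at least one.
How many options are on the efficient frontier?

5

P1: not dominated (best throughput).
P2: not dominated (best avg latency).
P3: not dominated (best memory).
P4: not dominated.
P5: dominated by P2 (memory 144≤427, p99 latency 98≤308, throughput 2735≥1021, avg latency 8≤125).
P6: dominated by P1 (memory 27≤377, p99 latency 412≤681, throughput 4928≥1953, avg latency 22≤22).
P7: dominated by P1 (memory 27≤80, p99 latency 412≤563, throughput 4928≥510, avg latency 22≤88).
P8: dominated by P2 (memory 144≤228, p99 latency 98≤395, throughput 2735≥2208, avg latency 8≤131).
P9: not dominated (best p99 latency).
Pareto-optimal: P1, P2, P3, P4, P9 → 5.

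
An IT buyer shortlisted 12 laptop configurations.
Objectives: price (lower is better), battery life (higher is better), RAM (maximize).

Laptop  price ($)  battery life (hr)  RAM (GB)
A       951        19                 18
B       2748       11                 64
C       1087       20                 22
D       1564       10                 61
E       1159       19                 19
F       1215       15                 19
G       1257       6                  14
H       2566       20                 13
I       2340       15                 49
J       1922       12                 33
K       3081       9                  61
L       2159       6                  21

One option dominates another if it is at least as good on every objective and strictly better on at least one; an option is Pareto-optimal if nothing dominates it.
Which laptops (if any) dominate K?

B: price 2748≤3081, battery life 11≥9, RAM 64≥61 — dominates K.
D: price 1564≤3081, battery life 10≥9, RAM 61≥61 — dominates K.
Others (A, C, E, F, G, H, I, J, L) are each worse than K on at least one objective.

B, D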